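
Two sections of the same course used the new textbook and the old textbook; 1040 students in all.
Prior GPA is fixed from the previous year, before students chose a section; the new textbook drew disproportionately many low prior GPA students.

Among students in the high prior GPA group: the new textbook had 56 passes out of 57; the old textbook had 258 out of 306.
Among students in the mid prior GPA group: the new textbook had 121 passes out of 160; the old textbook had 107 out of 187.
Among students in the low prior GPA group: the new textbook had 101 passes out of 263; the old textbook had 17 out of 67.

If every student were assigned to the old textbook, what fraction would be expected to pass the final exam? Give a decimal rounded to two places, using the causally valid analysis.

0.57

Prior GPA band differs across teaching methods for reasons unrelated to any effect of the teaching method itself, and it separately predicts the outcome — a classic confounder. We must compare within prior GPA band levels.
Standardising the old textbook to the population prior GPA band mix: 0.349·258/306 + 0.334·107/187 + 0.317·17/67 = 0.566.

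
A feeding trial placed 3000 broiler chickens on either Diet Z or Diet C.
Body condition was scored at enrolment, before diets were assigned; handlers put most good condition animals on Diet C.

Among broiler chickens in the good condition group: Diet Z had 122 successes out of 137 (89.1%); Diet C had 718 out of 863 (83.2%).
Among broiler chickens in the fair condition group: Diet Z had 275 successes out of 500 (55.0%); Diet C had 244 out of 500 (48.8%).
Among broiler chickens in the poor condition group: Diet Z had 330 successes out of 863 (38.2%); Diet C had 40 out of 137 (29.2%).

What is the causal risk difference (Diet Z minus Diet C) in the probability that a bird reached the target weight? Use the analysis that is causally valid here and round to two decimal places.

+0.07

Within every starting body condition level Diet Z has the higher rate, yet pooled Diet C does — Simpson's reversal.
The imbalance in starting body condition arose from how broiler chickens were allocated, not from anything the diet did; and starting body condition independently affects the outcome. The pooled gap is confounded — condition on starting body condition.
Adjusting over the population distribution of starting body condition: 0.333·(0.891−0.832) + 0.333·(0.550−0.488) + 0.333·(0.382−0.292) = +0.070.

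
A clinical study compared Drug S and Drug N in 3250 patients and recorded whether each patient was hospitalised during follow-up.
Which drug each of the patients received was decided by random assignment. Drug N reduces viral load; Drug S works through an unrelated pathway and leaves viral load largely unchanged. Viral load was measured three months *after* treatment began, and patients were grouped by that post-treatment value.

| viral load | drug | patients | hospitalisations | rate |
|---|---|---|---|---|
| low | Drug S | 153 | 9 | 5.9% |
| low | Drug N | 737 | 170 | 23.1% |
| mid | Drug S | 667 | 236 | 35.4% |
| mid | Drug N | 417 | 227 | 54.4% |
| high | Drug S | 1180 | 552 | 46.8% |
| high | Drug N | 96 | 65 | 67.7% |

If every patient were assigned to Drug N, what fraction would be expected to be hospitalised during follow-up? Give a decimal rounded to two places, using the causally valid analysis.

The viral load-specific comparison favours Drug S throughout, but the pooled figures favour Drug N. The question is whether to condition on viral load.
Because the drug influences viral load, viral load is a post-treatment mediator, not a confounder. Stratifying on it would bias the estimate; the causal effect is the crude pooled difference.
So P(outcome | do(Drug N)) is just the pooled rate for Drug N: 462/1250 = 0.370.

0.37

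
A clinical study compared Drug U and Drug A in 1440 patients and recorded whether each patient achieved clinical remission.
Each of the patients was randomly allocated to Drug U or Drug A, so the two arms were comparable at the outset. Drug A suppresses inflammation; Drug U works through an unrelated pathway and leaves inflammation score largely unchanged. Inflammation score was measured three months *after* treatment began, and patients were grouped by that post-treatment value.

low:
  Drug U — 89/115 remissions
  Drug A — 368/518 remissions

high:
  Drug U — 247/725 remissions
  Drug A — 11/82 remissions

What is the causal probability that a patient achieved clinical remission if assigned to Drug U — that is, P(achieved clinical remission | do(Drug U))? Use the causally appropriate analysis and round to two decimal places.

Drug U is higher inside every inflammation score stratum but Drug A is higher in aggregate. Whether to stratify depends on how inflammation score relates to the drug.
Stratifying would compare drugs among patients the drugs themselves sorted into inflammation score groups — a form of selection on an intermediate. The unconditioned pooled rates give the total causal effect.
So P(outcome | do(Drug U)) is just the pooled rate for Drug U: 336/840 = 0.400.

0.40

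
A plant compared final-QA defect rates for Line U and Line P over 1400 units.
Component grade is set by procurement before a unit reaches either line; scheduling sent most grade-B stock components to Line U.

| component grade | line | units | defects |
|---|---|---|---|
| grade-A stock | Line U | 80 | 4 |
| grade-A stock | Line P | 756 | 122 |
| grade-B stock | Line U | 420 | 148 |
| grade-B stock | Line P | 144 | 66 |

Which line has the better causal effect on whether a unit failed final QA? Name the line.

Component grade satisfies the back-door criterion: it is not a descendant of the line, and it blocks the spurious path from line to outcome. Adjusting for it (i.e., using the within-component grade rates) gives the causal effect.
Within each level — grade-A stock: 5.0% vs 16.1%; grade-B stock: 35.2% vs 45.8% — Line U is lower every time.

Line U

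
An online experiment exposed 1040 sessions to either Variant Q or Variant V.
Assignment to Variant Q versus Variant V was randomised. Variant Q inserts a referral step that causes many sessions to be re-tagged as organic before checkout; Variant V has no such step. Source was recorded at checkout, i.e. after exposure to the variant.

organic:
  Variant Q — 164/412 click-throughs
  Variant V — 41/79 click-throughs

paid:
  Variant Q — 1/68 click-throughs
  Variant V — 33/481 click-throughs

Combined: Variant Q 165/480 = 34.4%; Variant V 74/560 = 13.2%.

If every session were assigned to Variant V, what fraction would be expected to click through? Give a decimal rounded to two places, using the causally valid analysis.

Variant V is higher inside every traffic source stratum but Variant Q is higher in aggregate. Whether to stratify depends on how traffic source relates to the variant.
Traffic source lies on the pathway variant → traffic source → outcome, so adjusting for it blocks the indirect effect. For the total causal effect of variant, use the unadjusted pooled rates.
So P(outcome | do(Variant V)) is just the pooled rate for Variant V: 74/560 = 0.132.

0.13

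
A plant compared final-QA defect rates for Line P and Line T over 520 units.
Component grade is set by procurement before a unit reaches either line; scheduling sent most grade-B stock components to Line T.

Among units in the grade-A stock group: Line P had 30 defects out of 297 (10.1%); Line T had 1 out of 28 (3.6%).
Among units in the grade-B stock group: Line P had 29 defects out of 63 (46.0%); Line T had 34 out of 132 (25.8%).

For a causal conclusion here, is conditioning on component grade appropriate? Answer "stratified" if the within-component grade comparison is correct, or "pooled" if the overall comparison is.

The component grade-specific comparison favours Line T throughout, but the pooled figures favour Line P. The question is whether to condition on component grade.
Since component grade is a pre-existing factor (not a product of the line) and it affects the outcome on its own, it is a confounder. The stratified rates, not the pooled rate, identify the causal effect.
Within each level — grade-A stock: 10.1% vs 3.6%; grade-B stock: 46.0% vs 25.8% — Line T is lower every time.

stratified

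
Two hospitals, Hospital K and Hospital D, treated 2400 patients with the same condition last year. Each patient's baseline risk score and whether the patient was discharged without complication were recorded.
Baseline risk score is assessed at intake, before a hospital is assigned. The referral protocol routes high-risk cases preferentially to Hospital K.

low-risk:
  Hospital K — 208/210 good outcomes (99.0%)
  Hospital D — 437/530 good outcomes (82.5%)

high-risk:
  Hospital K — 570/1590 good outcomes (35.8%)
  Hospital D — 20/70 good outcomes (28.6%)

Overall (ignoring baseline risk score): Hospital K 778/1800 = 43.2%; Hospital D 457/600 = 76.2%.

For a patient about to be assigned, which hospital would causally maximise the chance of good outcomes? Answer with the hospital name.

Hospital K

Baseline risk score differs across hospitals for reasons unrelated to any effect of the hospital itself, and it separately predicts the outcome — a classic confounder. We must compare within baseline risk score levels.
Within each level — low-risk: 99.0% vs 82.5%; high-risk: 35.8% vs 28.6% — Hospital K is higher every time.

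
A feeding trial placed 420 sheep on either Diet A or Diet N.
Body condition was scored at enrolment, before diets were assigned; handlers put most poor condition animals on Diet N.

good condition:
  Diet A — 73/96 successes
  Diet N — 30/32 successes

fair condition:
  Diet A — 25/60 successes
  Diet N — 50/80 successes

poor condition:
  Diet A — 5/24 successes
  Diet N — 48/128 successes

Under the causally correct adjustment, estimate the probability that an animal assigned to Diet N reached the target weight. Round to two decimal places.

Starting body condition is set before the diet has any effect — it is not caused by the diet — and it independently drives the outcome. That makes it a confounder, so the causal comparison is within starting body condition levels.
Standardising Diet N to the population starting body condition mix: 0.305·30/32 + 0.333·50/80 + 0.362·48/128 = 0.630.

0.63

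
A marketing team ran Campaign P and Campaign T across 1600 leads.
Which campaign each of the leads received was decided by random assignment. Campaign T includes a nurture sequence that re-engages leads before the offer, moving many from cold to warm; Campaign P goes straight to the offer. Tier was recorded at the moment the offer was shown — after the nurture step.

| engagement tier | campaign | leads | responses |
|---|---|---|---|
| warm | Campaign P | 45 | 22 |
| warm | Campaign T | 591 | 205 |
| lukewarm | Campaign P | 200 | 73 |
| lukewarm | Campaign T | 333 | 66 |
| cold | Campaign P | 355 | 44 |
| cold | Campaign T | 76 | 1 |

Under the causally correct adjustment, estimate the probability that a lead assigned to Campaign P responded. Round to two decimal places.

Stratifying would compare campaigns among leads the campaigns themselves sorted into engagement tier groups — a form of selection on an intermediate. The unconditioned pooled rates give the total causal effect.
So P(outcome | do(Campaign P)) is just the pooled rate for Campaign P: 139/600 = 0.232.

0.23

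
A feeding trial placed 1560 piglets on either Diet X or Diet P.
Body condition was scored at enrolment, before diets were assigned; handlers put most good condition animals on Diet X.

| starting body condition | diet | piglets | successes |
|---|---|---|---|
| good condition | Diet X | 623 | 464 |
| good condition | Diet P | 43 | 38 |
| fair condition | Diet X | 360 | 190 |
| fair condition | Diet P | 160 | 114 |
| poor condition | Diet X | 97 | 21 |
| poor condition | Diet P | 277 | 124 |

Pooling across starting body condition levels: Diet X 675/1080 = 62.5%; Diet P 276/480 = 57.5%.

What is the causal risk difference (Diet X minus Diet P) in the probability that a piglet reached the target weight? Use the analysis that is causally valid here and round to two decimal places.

Nothing the diet does changes starting body condition; the imbalance is an allocation artefact. With starting body condition also predicting the outcome, the pooled figure is confounded, and the within-stratum comparison is the causal one.
Adjusting over the population distribution of starting body condition: 0.427·(0.745−0.884) + 0.333·(0.528−0.713) + 0.240·(0.216−0.448) = -0.176.

-0.18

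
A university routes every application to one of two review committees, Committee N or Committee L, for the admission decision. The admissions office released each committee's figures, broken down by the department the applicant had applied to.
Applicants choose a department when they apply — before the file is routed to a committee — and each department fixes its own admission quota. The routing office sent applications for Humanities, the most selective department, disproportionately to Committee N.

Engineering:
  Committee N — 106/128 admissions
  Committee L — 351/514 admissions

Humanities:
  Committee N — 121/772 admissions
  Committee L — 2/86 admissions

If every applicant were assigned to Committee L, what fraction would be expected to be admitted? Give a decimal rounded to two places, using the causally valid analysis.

0.31

Nothing the review committee does changes department; the imbalance is an allocation artefact. With department also predicting the outcome, the pooled figure is confounded, and the within-stratum comparison is the causal one.
Standardising Committee L to the population department mix: 0.428·351/514 + 0.572·2/86 = 0.306.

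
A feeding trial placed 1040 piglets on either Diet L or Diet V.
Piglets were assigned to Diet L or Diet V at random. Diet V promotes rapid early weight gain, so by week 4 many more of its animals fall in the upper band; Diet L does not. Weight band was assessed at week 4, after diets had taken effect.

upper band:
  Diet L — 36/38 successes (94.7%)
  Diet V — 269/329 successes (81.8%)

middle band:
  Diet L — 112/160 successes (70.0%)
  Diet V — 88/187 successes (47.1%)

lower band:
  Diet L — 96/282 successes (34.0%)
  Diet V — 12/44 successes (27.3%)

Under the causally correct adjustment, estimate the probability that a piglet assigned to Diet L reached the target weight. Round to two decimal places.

0.51

The distribution of week-4 weight band is itself part of what the diet does — it is an intermediate outcome. Holding it fixed would remove that part of the effect; the total effect is the pooled difference.
So P(outcome | do(Diet L)) is just the pooled rate for Diet L: 244/480 = 0.508.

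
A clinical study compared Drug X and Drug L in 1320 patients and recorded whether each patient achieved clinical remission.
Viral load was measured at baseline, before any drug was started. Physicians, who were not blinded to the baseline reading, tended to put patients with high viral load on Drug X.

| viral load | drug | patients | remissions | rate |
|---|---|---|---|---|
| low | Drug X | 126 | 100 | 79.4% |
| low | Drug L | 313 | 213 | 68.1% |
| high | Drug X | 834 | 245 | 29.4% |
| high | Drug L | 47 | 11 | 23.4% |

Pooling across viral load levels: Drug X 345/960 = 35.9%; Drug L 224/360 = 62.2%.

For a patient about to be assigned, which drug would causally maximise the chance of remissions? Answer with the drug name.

Drug X is higher inside every viral load stratum but Drug L is higher in aggregate. Whether to stratify depends on how viral load relates to the drug.
Here viral load is a common cause — it drives both which drug a case falls under and the outcome. The crude comparison mixes populations; the stratum-specific rates are the causally relevant ones.
Within each level — low: 79.4% vs 68.1%; high: 29.4% vs 23.4% — Drug X is higher every time.

Drug X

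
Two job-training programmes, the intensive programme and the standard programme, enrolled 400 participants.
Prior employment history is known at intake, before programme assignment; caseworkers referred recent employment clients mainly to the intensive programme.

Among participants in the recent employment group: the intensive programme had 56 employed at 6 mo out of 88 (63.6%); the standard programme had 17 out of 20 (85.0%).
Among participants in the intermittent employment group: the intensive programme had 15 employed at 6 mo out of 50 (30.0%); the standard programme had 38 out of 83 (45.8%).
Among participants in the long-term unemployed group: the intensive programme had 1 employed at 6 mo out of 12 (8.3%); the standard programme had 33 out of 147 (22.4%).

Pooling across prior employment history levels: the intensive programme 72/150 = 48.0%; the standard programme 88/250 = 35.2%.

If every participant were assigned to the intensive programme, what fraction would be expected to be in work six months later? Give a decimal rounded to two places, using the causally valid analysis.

0.30

The prior employment history-specific comparison favours the standard programme throughout, but the pooled figures favour the intensive programme. The question is whether to condition on prior employment history.
Prior employment history differs across programmes for reasons unrelated to any effect of the programme itself, and it separately predicts the outcome — a classic confounder. We must compare within prior employment history levels.
Standardising the intensive programme to the population prior employment history mix: 0.270·56/88 + 0.333·15/50 + 0.398·1/12 = 0.305.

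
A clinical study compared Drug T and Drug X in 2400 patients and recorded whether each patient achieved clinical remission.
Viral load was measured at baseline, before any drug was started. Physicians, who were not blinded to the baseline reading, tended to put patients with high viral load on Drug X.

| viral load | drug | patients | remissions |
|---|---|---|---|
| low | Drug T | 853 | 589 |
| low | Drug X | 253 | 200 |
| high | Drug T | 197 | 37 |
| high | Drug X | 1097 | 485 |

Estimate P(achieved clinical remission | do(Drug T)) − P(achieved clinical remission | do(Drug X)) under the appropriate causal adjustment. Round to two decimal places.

-0.18

Drug X is higher inside every viral load stratum but Drug T is higher in aggregate. Whether to stratify depends on how viral load relates to the drug.
The imbalance in viral load arose from how patients were allocated, not from anything the drug did; and viral load independently affects the outcome. The pooled gap is confounded — condition on viral load.
Adjusting over the population distribution of viral load: 0.461·(0.691−0.791) + 0.539·(0.188−0.442) = -0.183.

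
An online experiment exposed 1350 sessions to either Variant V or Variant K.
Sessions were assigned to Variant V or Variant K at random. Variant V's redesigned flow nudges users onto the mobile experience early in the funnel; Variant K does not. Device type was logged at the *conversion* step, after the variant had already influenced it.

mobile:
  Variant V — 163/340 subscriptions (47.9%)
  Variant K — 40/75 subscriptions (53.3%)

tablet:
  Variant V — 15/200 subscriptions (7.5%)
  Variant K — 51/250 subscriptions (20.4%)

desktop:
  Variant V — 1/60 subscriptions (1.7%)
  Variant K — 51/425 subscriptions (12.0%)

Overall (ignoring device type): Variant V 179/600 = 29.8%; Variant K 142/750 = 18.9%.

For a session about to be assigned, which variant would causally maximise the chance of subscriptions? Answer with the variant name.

Variant V

The device type-specific comparison favours Variant K throughout, but the pooled figures favour Variant V. The question is whether to condition on device type.
Device type here is a post-treatment variable shaped by the variant; conditioning on it would introduce bias rather than remove it. The overall comparison is the causal one.
Pooled: Variant V 29.8% vs Variant K 18.9%; Variant V is higher overall.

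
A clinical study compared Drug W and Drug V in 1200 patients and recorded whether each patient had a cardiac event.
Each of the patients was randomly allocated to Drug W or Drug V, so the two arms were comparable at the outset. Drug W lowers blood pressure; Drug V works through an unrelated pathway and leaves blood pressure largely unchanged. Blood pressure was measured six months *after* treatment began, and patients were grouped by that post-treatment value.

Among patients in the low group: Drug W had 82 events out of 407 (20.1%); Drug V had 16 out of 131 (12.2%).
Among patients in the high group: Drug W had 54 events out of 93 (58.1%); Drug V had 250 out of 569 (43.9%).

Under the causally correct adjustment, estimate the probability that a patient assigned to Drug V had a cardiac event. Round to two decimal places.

0.38

The distribution of blood pressure is itself part of what the drug does — it is an intermediate outcome. Holding it fixed would remove that part of the effect; the total effect is the pooled difference.
So P(outcome | do(Drug V)) is just the pooled rate for Drug V: 266/700 = 0.380.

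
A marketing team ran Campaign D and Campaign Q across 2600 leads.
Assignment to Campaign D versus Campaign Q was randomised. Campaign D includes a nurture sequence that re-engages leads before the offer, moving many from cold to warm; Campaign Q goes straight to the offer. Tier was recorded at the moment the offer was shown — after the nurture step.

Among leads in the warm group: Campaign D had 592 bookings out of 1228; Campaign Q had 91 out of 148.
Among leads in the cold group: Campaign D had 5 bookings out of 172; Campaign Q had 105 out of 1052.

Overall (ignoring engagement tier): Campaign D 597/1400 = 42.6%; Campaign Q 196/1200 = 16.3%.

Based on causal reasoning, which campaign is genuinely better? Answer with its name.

Campaign D

Engagement tier is downstream of the campaign. One should not condition on a consequence of treatment, so the overall rates are the right comparison.
Pooled: Campaign D 42.6% vs Campaign Q 16.3%; Campaign D is higher overall.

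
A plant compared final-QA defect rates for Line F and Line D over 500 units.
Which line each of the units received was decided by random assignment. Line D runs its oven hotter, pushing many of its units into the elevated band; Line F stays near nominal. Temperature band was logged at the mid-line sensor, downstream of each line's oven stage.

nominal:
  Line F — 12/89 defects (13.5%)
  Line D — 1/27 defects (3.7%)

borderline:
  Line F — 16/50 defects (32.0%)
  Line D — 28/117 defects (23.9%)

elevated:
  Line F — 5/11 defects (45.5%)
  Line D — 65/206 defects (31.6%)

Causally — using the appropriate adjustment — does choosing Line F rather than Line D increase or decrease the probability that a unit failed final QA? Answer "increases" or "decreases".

The stratified and pooled comparisons disagree (Line D wins within each in-process temperature band; Line F wins overall), so the answer turns on the causal role of in-process temperature band.
The distribution of in-process temperature band is itself part of what the line does — it is an intermediate outcome. Holding it fixed would remove that part of the effect; the total effect is the pooled difference.
Pooled: Line F 22.0% vs Line D 26.9%; Line F is lower overall.

decreases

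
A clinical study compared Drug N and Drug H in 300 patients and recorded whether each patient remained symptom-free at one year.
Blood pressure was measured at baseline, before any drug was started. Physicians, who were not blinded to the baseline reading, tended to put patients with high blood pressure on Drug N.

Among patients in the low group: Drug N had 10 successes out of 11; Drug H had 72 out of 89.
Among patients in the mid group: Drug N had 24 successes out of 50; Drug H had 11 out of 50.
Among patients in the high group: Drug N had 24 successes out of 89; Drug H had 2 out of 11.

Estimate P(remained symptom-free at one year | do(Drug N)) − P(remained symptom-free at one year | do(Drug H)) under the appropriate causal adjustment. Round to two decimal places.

Within every blood pressure level Drug N has the higher rate, yet pooled Drug H does — Simpson's reversal.
Since blood pressure is a pre-existing factor (not a product of the drug) and it affects the outcome on its own, it is a confounder. The stratified rates, not the pooled rate, identify the causal effect.
Adjusting over the population distribution of blood pressure: 0.333·(0.909−0.809) + 0.333·(0.480−0.220) + 0.333·(0.270−0.182) = +0.149.

+0.15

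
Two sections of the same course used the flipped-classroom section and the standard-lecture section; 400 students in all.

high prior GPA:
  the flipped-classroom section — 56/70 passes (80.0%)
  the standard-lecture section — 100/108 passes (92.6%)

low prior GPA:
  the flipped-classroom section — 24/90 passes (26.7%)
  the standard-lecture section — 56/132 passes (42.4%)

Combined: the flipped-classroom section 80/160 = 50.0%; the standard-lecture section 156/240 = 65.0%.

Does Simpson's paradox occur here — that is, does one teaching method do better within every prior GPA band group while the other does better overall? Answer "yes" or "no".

Within each prior GPA band level (high prior GPA 80.0% vs 92.6%; low prior GPA 26.7% vs 42.4%), the standard-lecture section has the higher rate every time. Pooled: 50.0% vs 65.0% — the standard-lecture section has the higher rate overall. They agree.

no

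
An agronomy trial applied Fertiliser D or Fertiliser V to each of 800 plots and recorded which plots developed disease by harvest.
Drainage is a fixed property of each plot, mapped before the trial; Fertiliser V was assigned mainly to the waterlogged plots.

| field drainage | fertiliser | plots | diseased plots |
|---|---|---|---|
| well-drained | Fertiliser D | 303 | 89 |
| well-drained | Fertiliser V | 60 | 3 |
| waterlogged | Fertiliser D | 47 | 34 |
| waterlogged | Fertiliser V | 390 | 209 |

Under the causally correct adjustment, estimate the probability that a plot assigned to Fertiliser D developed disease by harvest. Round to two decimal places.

0.53

Within every field drainage level Fertiliser V has the lower rate, yet pooled Fertiliser D does — Simpson's reversal.
Field drainage is set before the fertiliser has any effect — it is not caused by the fertiliser — and it independently drives the outcome. That makes it a confounder, so the causal comparison is within field drainage levels.
Standardising Fertiliser D to the population field drainage mix: 0.454·89/303 + 0.546·34/47 = 0.528.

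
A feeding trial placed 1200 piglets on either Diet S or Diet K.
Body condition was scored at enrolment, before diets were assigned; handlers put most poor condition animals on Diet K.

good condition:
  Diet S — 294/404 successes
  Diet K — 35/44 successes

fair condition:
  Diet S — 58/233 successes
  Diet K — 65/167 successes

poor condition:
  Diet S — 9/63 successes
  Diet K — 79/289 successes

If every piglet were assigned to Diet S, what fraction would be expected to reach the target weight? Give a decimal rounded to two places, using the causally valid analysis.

Diet K is higher inside every starting body condition stratum but Diet S is higher in aggregate. Whether to stratify depends on how starting body condition relates to the diet.
Starting body condition differs across diets for reasons unrelated to any effect of the diet itself, and it separately predicts the outcome — a classic confounder. We must compare within starting body condition levels.
Standardising Diet S to the population starting body condition mix: 0.373·294/404 + 0.333·58/233 + 0.293·9/63 = 0.397.

0.40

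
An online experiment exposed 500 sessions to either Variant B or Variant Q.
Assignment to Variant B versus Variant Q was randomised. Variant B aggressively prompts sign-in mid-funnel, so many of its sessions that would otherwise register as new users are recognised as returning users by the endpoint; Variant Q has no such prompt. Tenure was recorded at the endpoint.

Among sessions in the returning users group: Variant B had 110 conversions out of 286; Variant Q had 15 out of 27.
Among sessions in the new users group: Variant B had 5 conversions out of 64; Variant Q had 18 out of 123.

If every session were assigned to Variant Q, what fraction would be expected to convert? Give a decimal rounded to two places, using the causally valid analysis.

Variant Q is higher inside every user tenure stratum but Variant B is higher in aggregate. Whether to stratify depends on how user tenure relates to the variant.
User tenure is recorded after the variant and is itself shifted by it — it sits on the causal path from variant to outcome. Conditioning on a mediator would strip out part of the effect we want; the pooled comparison gives the total causal effect.
So P(outcome | do(Variant Q)) is just the pooled rate for Variant Q: 33/150 = 0.220.

0.22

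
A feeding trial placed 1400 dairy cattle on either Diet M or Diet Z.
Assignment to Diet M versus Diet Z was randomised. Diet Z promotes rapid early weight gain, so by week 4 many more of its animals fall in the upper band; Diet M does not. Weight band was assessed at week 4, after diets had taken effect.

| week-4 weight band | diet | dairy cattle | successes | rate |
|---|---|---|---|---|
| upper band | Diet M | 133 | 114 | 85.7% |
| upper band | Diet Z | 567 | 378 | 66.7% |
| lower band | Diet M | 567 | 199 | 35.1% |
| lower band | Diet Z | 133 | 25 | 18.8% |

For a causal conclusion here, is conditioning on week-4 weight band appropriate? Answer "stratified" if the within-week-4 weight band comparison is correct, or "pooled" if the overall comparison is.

pooled

Because the diet influences week-4 weight band, week-4 weight band is a post-treatment mediator, not a confounder. Stratifying on it would bias the estimate; the causal effect is the crude pooled difference.
Pooled: Diet M 44.7% vs Diet Z 57.6%; Diet Z is higher overall.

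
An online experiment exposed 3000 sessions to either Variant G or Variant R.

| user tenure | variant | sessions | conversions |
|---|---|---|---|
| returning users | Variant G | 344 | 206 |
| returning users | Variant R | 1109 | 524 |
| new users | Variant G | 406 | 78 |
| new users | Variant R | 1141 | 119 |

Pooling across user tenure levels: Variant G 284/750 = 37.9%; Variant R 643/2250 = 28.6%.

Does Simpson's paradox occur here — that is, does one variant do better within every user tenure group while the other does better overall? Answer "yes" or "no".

no

Within each user tenure level (returning users 59.9% vs 47.2%; new users 19.2% vs 10.4%), Variant G has the higher rate every time. Pooled: 37.9% vs 28.6% — Variant G has the higher rate overall. They agree.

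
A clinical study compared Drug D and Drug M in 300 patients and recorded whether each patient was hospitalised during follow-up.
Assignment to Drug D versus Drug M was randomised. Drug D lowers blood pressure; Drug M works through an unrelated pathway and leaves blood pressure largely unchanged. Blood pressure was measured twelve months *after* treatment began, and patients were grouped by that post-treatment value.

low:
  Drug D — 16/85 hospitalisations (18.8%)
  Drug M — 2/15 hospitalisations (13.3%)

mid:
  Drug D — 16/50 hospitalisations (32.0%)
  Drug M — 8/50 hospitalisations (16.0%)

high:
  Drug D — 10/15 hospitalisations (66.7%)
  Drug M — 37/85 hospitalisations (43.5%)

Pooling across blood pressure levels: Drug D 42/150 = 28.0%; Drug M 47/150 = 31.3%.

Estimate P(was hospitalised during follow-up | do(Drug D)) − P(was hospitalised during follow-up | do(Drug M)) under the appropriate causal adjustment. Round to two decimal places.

Blood pressure is recorded after the drug and is itself shifted by it — it sits on the causal path from drug to outcome. Conditioning on a mediator would strip out part of the effect we want; the pooled comparison gives the total causal effect.
The causal difference is the pooled difference: 0.280 − 0.313 = -0.033.

-0.03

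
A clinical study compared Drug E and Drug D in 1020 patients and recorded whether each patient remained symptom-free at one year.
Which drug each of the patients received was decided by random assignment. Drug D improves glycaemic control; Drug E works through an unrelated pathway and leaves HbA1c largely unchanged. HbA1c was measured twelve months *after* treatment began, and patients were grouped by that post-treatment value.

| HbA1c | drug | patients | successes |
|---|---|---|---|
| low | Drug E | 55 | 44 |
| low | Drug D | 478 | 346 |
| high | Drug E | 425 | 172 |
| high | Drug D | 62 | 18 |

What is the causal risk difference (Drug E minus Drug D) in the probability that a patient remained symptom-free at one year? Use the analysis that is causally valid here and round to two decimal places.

HbA1c here is a post-treatment variable shaped by the drug; conditioning on it would introduce bias rather than remove it. The overall comparison is the causal one.
The causal difference is the pooled difference: 0.450 − 0.674 = -0.224.

-0.22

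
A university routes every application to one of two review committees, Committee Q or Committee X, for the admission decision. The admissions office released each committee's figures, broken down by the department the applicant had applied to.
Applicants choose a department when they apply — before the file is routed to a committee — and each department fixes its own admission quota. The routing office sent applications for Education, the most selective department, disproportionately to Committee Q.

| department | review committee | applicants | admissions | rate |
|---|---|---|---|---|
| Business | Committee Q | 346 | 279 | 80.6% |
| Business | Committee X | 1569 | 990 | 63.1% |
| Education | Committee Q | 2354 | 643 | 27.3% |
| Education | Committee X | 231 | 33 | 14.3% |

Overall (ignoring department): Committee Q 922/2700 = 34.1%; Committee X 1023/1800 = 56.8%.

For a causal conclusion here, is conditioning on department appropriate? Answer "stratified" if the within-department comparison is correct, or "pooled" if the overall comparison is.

Department is set before the review committee has any effect — it is not caused by the review committee — and it independently drives the outcome. That makes it a confounder, so the causal comparison is within department levels.
Within each level — Business: 80.6% vs 63.1%; Education: 27.3% vs 14.3% — Committee Q is higher every time.

stratified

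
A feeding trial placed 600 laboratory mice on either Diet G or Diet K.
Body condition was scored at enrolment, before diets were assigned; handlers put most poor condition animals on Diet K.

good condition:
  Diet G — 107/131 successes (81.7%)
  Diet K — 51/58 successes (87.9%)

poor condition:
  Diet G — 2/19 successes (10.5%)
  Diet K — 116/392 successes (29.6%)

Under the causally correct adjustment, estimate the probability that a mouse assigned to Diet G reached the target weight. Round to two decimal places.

Diet K is higher inside every starting body condition stratum but Diet G is higher in aggregate. Whether to stratify depends on how starting body condition relates to the diet.
Starting body condition is set before the diet has any effect — it is not caused by the diet — and it independently drives the outcome. That makes it a confounder, so the causal comparison is within starting body condition levels.
Standardising Diet G to the population starting body condition mix: 0.315·107/131 + 0.685·2/19 = 0.329.

0.33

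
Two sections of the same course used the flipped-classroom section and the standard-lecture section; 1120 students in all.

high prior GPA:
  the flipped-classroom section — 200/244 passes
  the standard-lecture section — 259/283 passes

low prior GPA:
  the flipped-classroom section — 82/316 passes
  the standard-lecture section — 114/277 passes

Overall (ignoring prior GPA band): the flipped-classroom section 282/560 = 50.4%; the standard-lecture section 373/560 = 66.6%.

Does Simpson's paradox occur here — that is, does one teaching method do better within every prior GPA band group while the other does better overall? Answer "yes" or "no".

no

Within each prior GPA band level (high prior GPA 82.0% vs 91.5%; low prior GPA 25.9% vs 41.2%), the standard-lecture section has the higher rate every time. Pooled: 50.4% vs 66.6% — the standard-lecture section has the higher rate overall. They agree.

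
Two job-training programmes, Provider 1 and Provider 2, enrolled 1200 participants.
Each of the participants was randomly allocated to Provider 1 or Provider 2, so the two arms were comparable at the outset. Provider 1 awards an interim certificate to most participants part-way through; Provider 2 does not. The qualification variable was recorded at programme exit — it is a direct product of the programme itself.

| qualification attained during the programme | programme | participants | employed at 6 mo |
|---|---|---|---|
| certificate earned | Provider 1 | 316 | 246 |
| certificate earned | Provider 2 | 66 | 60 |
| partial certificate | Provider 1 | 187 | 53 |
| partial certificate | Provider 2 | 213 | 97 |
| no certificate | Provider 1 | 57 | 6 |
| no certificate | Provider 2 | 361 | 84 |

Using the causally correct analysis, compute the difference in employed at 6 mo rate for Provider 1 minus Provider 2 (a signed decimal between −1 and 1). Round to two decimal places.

Because the programme influences qualification attained during the programme, qualification attained during the programme is a post-treatment mediator, not a confounder. Stratifying on it would bias the estimate; the causal effect is the crude pooled difference.
The causal difference is the pooled difference: 0.545 − 0.377 = +0.168.

+0.17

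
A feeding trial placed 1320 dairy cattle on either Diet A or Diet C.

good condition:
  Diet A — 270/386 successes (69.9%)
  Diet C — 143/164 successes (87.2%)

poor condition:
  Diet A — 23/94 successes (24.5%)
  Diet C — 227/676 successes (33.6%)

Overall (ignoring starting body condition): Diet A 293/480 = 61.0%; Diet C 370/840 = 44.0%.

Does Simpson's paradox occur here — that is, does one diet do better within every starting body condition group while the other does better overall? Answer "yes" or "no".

Within each starting body condition level (good condition 69.9% vs 87.2%; poor condition 24.5% vs 33.6%), Diet C has the higher rate every time. Pooled: 61.0% vs 44.0% — Diet A has the higher rate overall. The two comparisons disagree.

yes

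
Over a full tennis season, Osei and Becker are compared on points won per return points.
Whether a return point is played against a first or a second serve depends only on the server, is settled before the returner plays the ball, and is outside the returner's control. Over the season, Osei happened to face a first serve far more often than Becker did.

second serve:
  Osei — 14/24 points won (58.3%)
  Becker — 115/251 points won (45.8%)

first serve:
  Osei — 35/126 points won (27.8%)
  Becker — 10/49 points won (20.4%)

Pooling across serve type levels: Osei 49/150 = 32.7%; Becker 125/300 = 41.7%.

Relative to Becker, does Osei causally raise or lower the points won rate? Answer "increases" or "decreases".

Serve type differs across players for reasons unrelated to any effect of the player itself, and it separately predicts the outcome — a classic confounder. We must compare within serve type levels.
Within each level — second serve: 58.3% vs 45.8%; first serve: 27.8% vs 20.4% — Osei is higher every time.

increases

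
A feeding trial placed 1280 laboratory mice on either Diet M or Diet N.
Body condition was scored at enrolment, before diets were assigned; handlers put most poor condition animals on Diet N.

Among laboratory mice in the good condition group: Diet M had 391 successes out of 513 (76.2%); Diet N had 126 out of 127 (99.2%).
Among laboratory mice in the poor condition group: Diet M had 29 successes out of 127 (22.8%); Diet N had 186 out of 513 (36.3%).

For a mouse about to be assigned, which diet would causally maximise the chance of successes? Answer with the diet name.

Within every starting body condition level Diet N has the higher rate, yet pooled Diet M does — Simpson's reversal.
Starting body condition differs across diets for reasons unrelated to any effect of the diet itself, and it separately predicts the outcome — a classic confounder. We must compare within starting body condition levels.
Within each level — good condition: 76.2% vs 99.2%; poor condition: 22.8% vs 36.3% — Diet N is higher every time.

Diet N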